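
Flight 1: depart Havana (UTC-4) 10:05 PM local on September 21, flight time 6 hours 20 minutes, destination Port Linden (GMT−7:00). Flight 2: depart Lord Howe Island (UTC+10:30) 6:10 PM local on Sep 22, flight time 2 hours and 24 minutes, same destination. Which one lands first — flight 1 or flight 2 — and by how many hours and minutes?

the first, by 1 hour 39 minutes

Flight 1 in UTC: 10:05 PM + 4:00 = 2:05 AM on Sep 22.
+6 hours 20 minutes → arrive 8:25 AM UTC on Sep 22.
Flight 2 in UTC: 6:10 PM − 10:30 = 7:40 AM on Sep 22.
+2 hours 24 minutes → arrive 10:04 AM UTC on Sep 22.
Flight 1 lands earlier by 1 hour 39 minutes.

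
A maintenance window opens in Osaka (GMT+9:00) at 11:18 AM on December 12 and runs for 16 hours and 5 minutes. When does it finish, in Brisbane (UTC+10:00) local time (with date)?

Convert start to UTC: 11:18 AM − 9:00 = 2:18 AM UTC on Dec 12.
Add 16 hours 5 minutes duration → 6:23 PM UTC.
Brisbane is UTC+10:00, so local end time = 6:23 PM + 10:00 = 4:23 AM on Dec 13.

4:23 AM on December 13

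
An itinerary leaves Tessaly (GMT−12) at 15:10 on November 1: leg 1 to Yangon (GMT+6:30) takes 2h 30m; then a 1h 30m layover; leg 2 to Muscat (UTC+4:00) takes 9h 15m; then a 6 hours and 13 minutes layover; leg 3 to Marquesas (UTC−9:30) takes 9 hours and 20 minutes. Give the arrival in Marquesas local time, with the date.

Convert departure to UTC: 15:10 + 12:00 = 03:10 UTC on Nov 2.
Add 2 hours 30 minutes leg 1 → 05:40 UTC.
Add 1 hour and 30 minutes layover in Yangon → 07:10 UTC.
Add 9 hours 15 minutes leg 2 → 16:25 UTC.
Add 6 hours and 13 minutes layover in Muscat → 22:38 UTC.
Add 9 hours 20 minutes leg 3 → 07:58 UTC (Nov 3).
Marquesas is UTC−9:30, so local arrival = 07:58 − 9:30 = 22:28 on Nov 2.

22:28 on November 2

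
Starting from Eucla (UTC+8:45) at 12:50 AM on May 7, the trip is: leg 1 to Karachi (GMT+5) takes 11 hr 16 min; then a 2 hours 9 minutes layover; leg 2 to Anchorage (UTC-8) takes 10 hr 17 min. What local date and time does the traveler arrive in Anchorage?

7:47 AM on May 7

Convert departure to UTC: 12:50 AM − 8:45 = 4:05 PM UTC on May 6.
Add 11 hours 16 minutes leg 1 → 3:21 AM UTC (May 7).
Add 2 hours and 9 minutes layover in Karachi → 5:30 AM UTC.
Add 10 hours and 17 minutes leg 2 → 3:47 PM UTC.
Anchorage is UTC−8:00, so local arrival = 3:47 PM − 8:00 = 7:47 AM on May 7.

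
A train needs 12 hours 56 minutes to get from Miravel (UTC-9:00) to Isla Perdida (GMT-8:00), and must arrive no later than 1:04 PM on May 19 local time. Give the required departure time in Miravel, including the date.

11:08 PM on May 18

Target arrival in UTC: 1:04 PM + 8:00 = 9:04 PM on May 19.
Subtract 12 hours and 56 minutes → departure 8:08 AM UTC on May 19.
Miravel is UTC−9:00: 8:08 AM − 9:00 = 11:08 PM on May 18.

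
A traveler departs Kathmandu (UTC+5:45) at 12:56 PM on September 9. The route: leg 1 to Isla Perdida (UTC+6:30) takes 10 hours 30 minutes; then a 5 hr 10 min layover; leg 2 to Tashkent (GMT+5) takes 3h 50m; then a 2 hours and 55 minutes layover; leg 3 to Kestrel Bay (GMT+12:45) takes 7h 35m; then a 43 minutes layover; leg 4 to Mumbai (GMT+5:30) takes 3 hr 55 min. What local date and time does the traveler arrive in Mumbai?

11:19 PM on Sep 10

Convert departure to UTC: 12:56 PM − 5:45 = 7:11 AM UTC on Sep 9.
Add 10 hours and 30 minutes leg 1 → 5:41 PM UTC.
Add 5 hours and 10 minutes layover in Isla Perdida → 10:51 PM UTC.
Add 3 hours 50 minutes leg 2 → 2:41 AM UTC (Sep 10).
Add 2 hours 55 minutes layover in Tashkent → 5:36 AM UTC.
Add 7 hours and 35 minutes leg 3 → 1:11 PM UTC.
Add 43 minutes layover in Kestrel Bay → 1:54 PM UTC.
Add 3 hours 55 minutes leg 4 → 5:49 PM UTC.
Mumbai is UTC+5:30, so local arrival = 5:49 PM + 5:30 = 11:19 PM on Sep 10.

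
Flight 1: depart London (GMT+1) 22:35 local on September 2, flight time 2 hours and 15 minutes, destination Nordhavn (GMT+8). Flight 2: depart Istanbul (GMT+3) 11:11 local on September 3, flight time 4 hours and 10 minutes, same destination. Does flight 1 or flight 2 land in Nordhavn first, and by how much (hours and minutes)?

Flight 1 in UTC: 22:35 − 1:00 = 21:35 on Sep 2.
+2 hours and 15 minutes → arrive 23:50 UTC on Sep 2.
Flight 2 in UTC: 11:11 − 3:00 = 08:11 on Sep 3.
+4 hours and 10 minutes → arrive 12:21 UTC on Sep 3.
Flight 1 lands earlier by 12 hours 31 minutes.

the first, by 12 hours 31 minutes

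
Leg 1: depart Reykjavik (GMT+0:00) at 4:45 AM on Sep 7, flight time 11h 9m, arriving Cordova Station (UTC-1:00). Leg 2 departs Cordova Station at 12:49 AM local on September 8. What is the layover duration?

Reykjavik is at UTC+0, so departure is already 4:45 AM UTC on Sep 7.
Add 11 hours and 9 minutes flight time → 3:54 PM UTC.
Cordova Station is UTC−1:00, so local arrival = 3:54 PM − 1:00 = 2:54 PM on Sep 7.
Layover = 12:49 AM − 2:54 PM (+1 day) = 9 hours 55 minutes.

9 hours 55 minutes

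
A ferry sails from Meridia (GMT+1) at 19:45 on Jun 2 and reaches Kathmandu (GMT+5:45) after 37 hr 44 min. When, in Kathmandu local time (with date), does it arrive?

14:14 on June 4

Convert departure to UTC: 19:45 − 1:00 = 18:45 UTC on Jun 2.
Add 37 hours and 44 minutes travel time → 08:29 UTC (Jun 4).
Kathmandu is UTC+5:45, so local arrival = 08:29 + 5:45 = 14:14 on Jun 4.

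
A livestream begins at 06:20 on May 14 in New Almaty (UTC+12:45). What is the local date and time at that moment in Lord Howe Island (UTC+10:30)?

In UTC: 06:20 − 12:45 = 17:35 on May 13.
Lord Howe Island is UTC+10:30: 17:35 + 10:30 = 04:05 on May 14.

04:05 on May 14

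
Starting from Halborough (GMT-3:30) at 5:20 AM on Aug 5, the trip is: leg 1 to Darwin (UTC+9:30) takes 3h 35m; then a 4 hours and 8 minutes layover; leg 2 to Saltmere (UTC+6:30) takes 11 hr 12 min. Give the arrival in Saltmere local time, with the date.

10:15 AM on August 6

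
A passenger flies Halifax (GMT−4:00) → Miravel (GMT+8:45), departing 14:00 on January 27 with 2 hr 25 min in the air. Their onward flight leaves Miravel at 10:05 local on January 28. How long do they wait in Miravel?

Convert departure to UTC: 14:00 + 4:00 = 18:00 UTC on Jan 27.
Add 2 hours 25 minutes flight time → 20:25 UTC.
Miravel is UTC+8:45, so local arrival = 20:25 + 8:45 = 05:10 on Jan 28.
Layover = 10:05 − 05:10 = 4 hours 55 minutes.

4 hours 55 minutes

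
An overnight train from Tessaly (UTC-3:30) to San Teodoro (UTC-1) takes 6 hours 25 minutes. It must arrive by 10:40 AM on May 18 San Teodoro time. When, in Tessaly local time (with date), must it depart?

Target arrival in UTC: 10:40 AM + 1:00 = 11:40 AM on May 18.
Subtract 6 hours and 25 minutes → departure 5:15 AM UTC on May 18.
Tessaly is UTC−3:30: 5:15 AM − 3:30 = 1:45 AM on May 18.

1:45 AM on May 18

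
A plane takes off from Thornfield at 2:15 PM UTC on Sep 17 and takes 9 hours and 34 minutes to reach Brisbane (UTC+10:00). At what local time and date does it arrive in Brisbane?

Departure is given in UTC: 2:15 PM on Sep 17.
Add 9 hours and 34 minutes → 11:49 PM UTC.
Brisbane is UTC+10:00: 11:49 PM + 10:00 = 9:49 AM on Sep 18.

9:49 AM on September 18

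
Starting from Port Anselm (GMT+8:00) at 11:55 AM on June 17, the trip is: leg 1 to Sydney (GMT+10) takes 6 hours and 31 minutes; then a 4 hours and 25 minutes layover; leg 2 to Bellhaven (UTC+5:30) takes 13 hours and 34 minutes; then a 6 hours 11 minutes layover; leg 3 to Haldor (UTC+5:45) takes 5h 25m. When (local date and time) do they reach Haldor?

9:46 PM on Jun 18

Convert departure to UTC: 11:55 AM − 8:00 = 3:55 AM UTC on Jun 17.
Add 6 hours and 31 minutes leg 1 → 10:26 AM UTC.
Add 4 hours and 25 minutes layover in Sydney → 2:51 PM UTC.
Add 13 hours 34 minutes leg 2 → 4:25 AM UTC (Jun 18).
Add 6 hours and 11 minutes layover in Bellhaven → 10:36 AM UTC.
Add 5 hours and 25 minutes leg 3 → 4:01 PM UTC.
Haldor is UTC+5:45, so local arrival = 4:01 PM + 5:45 = 9:46 PM on Jun 18.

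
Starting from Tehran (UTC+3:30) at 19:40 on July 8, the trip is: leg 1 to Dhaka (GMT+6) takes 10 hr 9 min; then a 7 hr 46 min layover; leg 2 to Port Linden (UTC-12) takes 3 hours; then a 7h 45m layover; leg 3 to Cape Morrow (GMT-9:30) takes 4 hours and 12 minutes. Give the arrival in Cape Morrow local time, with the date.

Convert departure to UTC: 19:40 − 3:30 = 16:10 UTC on Jul 8.
Add 10 hours 9 minutes leg 1 → 02:19 UTC (Jul 9).
Add 7 hours 46 minutes layover in Dhaka → 10:05 UTC.
Add 3 hours leg 2 → 13:05 UTC.
Add 7 hours 45 minutes layover in Port Linden → 20:50 UTC.
Add 4 hours 12 minutes leg 3 → 01:02 UTC (Jul 10).
Cape Morrow is UTC−9:30, so local arrival = 01:02 − 9:30 = 15:32 on Jul 9.

15:32 on Jul 9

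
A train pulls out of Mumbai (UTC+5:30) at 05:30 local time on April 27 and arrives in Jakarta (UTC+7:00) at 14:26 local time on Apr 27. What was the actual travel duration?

Departure in UTC: 05:30 − 5:30 = 00:00 on Apr 27.
Arrival in UTC: 14:26 − 7:00 = 07:26 on Apr 27.
Elapsed = 07:26 − 00:00 = 7 hours 26 minutes.

7 hours 26 minutes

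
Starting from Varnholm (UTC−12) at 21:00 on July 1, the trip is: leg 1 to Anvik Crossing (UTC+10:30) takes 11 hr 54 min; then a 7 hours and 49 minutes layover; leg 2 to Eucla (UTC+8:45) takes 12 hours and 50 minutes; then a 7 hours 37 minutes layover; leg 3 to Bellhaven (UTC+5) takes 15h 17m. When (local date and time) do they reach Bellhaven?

Convert departure to UTC: 21:00 + 12:00 = 09:00 UTC on Jul 2.
Add 11 hours and 54 minutes leg 1 → 20:54 UTC.
Add 7 hours and 49 minutes layover in Anvik Crossing → 04:43 UTC (Jul 3).
Add 12 hours and 50 minutes leg 2 → 17:33 UTC.
Add 7 hours 37 minutes layover in Eucla → 01:10 UTC (Jul 4).
Add 15 hours and 17 minutes leg 3 → 16:27 UTC.
Bellhaven is UTC+5:00, so local arrival = 16:27 + 5:00 = 21:27 on Jul 4.

21:27 on Jul 4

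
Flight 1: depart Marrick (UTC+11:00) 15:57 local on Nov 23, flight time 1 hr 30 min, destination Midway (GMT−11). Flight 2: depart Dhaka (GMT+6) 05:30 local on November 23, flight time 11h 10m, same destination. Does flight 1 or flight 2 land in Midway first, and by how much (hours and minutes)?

the first, by 4 hours 13 minutes

Flight 1 in UTC: 15:57 − 11:00 = 04:57 on Nov 23.
+1 hour 30 minutes → arrive 06:27 UTC on Nov 23.
Flight 2 in UTC: 05:30 − 6:00 = 23:30 on Nov 22.
+11 hours 10 minutes → arrive 10:40 UTC on Nov 23.
Flight 1 lands earlier by 4 hours 13 minutes.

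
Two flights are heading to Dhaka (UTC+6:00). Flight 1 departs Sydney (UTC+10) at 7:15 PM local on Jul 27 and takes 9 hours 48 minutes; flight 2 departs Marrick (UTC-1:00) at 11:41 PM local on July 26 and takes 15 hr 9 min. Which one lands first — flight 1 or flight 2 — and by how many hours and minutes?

Flight 1 in UTC: 7:15 PM − 10:00 = 9:15 AM on Jul 27.
+9 hours and 48 minutes → arrive 7:03 PM UTC on Jul 27.
Flight 2 in UTC: 11:41 PM + 1:00 = 12:41 AM on Jul 27.
+15 hours 9 minutes → arrive 3:50 PM UTC on Jul 27.
Flight 2 lands earlier by 3 hours 13 minutes.

the second, by 3 hours 13 minutes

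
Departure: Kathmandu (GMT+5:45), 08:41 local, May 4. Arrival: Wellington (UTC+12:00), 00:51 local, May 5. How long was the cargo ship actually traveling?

Wellington is 6:15 ahead of Kathmandu.
Clock-face elapsed time (ignoring zones) is 16 hours 10 minutes.
Actual elapsed = 16 hours 10 minutes − 6:15 = 9 hours 55 minutes.

9 hours 55 minutes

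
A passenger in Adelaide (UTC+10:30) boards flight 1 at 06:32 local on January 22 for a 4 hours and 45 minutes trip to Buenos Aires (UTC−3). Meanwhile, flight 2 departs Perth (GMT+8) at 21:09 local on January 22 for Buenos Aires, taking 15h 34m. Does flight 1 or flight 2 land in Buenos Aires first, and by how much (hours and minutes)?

the first, by 27 hours 56 minutes

Flight 1 in UTC: 06:32 − 10:30 = 20:02 on Jan 21.
+4 hours and 45 minutes → arrive 00:47 UTC on Jan 22.
Flight 2 in UTC: 21:09 − 8:00 = 13:09 on Jan 22.
+15 hours and 34 minutes → arrive 04:43 UTC on Jan 23.
Flight 1 lands earlier by 27 hours 56 minutes.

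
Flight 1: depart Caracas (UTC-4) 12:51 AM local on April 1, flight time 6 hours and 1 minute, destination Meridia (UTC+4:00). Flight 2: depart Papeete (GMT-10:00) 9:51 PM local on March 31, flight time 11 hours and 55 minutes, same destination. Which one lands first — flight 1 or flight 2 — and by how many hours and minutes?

the first, by 8 hours 54 minutes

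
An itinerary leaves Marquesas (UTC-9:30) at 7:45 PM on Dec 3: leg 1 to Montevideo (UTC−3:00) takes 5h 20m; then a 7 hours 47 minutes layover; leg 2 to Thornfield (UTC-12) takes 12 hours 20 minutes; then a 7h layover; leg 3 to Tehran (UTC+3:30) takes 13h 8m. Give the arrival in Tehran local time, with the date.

Convert departure to UTC: 7:45 PM + 9:30 = 5:15 AM UTC on Dec 4.
Add 5 hours 20 minutes leg 1 → 10:35 AM UTC.
Add 7 hours and 47 minutes layover in Montevideo → 6:22 PM UTC.
Add 12 hours 20 minutes leg 2 → 6:42 AM UTC (Dec 5).
Add 7 hours layover in Thornfield → 1:42 PM UTC.
Add 13 hours 8 minutes leg 3 → 2:50 AM UTC (Dec 6).
Tehran is UTC+3:30, so local arrival = 2:50 AM + 3:30 = 6:20 AM on Dec 6.

6:20 AM on December 6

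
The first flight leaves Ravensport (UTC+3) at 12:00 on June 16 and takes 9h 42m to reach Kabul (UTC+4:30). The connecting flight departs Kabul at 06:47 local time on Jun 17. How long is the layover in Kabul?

Convert departure to UTC: 12:00 − 3:00 = 09:00 UTC on Jun 16.
Add 9 hours and 42 minutes flight time → 18:42 UTC.
Kabul is UTC+4:30, so local arrival = 18:42 + 4:30 = 23:12 on Jun 16.
Layover = 06:47 − 23:12 (+1 day) = 7 hours 35 minutes.

7 hours 35 minutes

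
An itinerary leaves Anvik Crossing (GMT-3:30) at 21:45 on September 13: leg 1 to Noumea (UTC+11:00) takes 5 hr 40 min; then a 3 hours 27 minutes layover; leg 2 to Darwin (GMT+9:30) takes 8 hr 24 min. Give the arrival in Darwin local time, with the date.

Convert departure to UTC: 21:45 + 3:30 = 01:15 UTC on Sep 14.
Add 5 hours 40 minutes leg 1 → 06:55 UTC.
Add 3 hours 27 minutes layover in Noumea → 10:22 UTC.
Add 8 hours 24 minutes leg 2 → 18:46 UTC.
Darwin is UTC+9:30, so local arrival = 18:46 + 9:30 = 04:16 on Sep 15.

04:16 on September 15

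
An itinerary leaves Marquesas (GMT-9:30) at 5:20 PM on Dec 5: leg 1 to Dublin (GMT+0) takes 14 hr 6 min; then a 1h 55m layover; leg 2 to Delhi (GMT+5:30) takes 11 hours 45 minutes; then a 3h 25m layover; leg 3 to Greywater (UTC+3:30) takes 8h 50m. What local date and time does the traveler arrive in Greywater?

Convert departure to UTC: 5:20 PM + 9:30 = 2:50 AM UTC on Dec 6.
Add 14 hours and 6 minutes leg 1 → 4:56 PM UTC.
Add 1 hour 55 minutes layover in Dublin → 6:51 PM UTC.
Add 11 hours and 45 minutes leg 2 → 6:36 AM UTC (Dec 7).
Add 3 hours 25 minutes layover in Delhi → 10:01 AM UTC.
Add 8 hours and 50 minutes leg 3 → 6:51 PM UTC.
Greywater is UTC+3:30, so local arrival = 6:51 PM + 3:30 = 10:21 PM on Dec 7.

10:21 PM on Dec 7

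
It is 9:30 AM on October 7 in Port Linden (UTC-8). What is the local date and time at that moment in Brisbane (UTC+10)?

3:30 AM on October 8

In UTC: 9:30 AM + 8:00 = 5:30 PM on Oct 7.
Brisbane is UTC+10:00: 5:30 PM + 10:00 = 3:30 AM on Oct 8.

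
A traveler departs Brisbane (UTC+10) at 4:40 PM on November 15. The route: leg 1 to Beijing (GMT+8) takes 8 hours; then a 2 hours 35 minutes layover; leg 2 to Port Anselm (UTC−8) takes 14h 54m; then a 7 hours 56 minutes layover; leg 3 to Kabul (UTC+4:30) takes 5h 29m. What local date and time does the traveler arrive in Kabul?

2:04 AM on Nov 17

Convert departure to UTC: 4:40 PM − 10:00 = 6:40 AM UTC on Nov 15.
Add 8 hours leg 1 → 2:40 PM UTC.
Add 2 hours 35 minutes layover in Beijing → 5:15 PM UTC.
Add 14 hours and 54 minutes leg 2 → 8:09 AM UTC (Nov 16).
Add 7 hours 56 minutes layover in Port Anselm → 4:05 PM UTC.
Add 5 hours 29 minutes leg 3 → 9:34 PM UTC.
Kabul is UTC+4:30, so local arrival = 9:34 PM + 4:30 = 2:04 AM on Nov 17.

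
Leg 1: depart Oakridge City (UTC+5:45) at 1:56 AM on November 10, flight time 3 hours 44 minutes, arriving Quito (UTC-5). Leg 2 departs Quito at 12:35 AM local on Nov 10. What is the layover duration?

Convert departure to UTC: 1:56 AM − 5:45 = 8:11 PM UTC on Nov 9.
Add 3 hours and 44 minutes flight time → 11:55 PM UTC.
Quito is UTC−5:00, so local arrival = 11:55 PM − 5:00 = 6:55 PM on Nov 9.
Layover = 12:35 AM − 6:55 PM (+1 day) = 5 hours 40 minutes.

5 hours 40 minutes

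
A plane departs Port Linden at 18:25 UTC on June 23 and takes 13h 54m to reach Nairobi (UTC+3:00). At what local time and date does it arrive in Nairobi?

11:19 on June 24

Departure is given in UTC: 18:25 on Jun 23.
Add 13 hours and 54 minutes → 08:19 UTC (Jun 24).
Nairobi is UTC+3:00: 08:19 + 3:00 = 11:19 on Jun 24.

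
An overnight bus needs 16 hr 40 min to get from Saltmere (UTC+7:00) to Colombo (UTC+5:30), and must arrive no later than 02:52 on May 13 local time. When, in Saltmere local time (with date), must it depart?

Target arrival in UTC: 02:52 − 5:30 = 21:22 on May 12.
Subtract 16 hours 40 minutes → departure 04:42 UTC on May 12.
Saltmere is UTC+7:00: 04:42 + 7:00 = 11:42 on May 12.

11:42 on May 12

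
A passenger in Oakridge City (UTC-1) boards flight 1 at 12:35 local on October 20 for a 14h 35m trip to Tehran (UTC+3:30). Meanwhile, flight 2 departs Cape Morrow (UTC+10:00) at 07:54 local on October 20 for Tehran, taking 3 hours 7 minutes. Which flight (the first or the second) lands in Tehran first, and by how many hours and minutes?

the second, by 27 hours 9 minutes

Flight 1 in UTC: 12:35 + 1:00 = 13:35 on Oct 20.
+14 hours and 35 minutes → arrive 04:10 UTC on Oct 21.
Flight 2 in UTC: 07:54 − 10:00 = 21:54 on Oct 19.
+3 hours and 7 minutes → arrive 01:01 UTC on Oct 20.
Flight 2 lands earlier by 27 hours 9 minutes.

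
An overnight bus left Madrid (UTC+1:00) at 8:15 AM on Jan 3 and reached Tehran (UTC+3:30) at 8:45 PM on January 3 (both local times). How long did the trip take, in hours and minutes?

10 hours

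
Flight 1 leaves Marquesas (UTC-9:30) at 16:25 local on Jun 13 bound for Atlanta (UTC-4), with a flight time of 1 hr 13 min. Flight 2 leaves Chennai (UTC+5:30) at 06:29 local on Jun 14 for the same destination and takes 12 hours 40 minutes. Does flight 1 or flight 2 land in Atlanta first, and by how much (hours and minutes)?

the first, by 10 hours 31 minutes

Flight 1 in UTC: 16:25 + 9:30 = 01:55 on Jun 14.
+1 hour and 13 minutes → arrive 03:08 UTC on Jun 14.
Flight 2 in UTC: 06:29 − 5:30 = 00:59 on Jun 14.
+12 hours and 40 minutes → arrive 13:39 UTC on Jun 14.
Flight 1 lands earlier by 10 hours 31 minutes.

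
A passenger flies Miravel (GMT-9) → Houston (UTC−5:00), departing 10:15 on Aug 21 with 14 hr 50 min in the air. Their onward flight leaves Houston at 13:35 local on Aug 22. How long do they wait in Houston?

8 hours 30 minutes

Convert departure to UTC: 10:15 + 9:00 = 19:15 UTC on Aug 21.
Add 14 hours 50 minutes flight time → 10:05 UTC (Aug 22).
Houston is UTC−5:00, so local arrival = 10:05 − 5:00 = 05:05 on Aug 22.
Layover = 13:35 − 05:05 = 8 hours 30 minutes.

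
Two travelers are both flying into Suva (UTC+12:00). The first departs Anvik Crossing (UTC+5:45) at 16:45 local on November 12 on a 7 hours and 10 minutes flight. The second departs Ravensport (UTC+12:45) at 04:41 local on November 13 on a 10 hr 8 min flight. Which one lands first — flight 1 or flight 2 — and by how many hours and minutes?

Flight 1 in UTC: 16:45 − 5:45 = 11:00 on Nov 12.
+7 hours and 10 minutes → arrive 18:10 UTC on Nov 12.
Flight 2 in UTC: 04:41 − 12:45 = 15:56 on Nov 12.
+10 hours 8 minutes → arrive 02:04 UTC on Nov 13.
Flight 1 lands earlier by 7 hours 54 minutes.

the first, by 7 hours 54 minutes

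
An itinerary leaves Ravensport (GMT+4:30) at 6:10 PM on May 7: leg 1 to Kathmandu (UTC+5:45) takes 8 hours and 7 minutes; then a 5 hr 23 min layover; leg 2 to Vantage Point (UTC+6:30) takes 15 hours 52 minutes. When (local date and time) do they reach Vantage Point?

Convert departure to UTC: 6:10 PM − 4:30 = 1:40 PM UTC on May 7.
Add 8 hours 7 minutes leg 1 → 9:47 PM UTC.
Add 5 hours and 23 minutes layover in Kathmandu → 3:10 AM UTC (May 8).
Add 15 hours and 52 minutes leg 2 → 7:02 PM UTC.
Vantage Point is UTC+6:30, so local arrival = 7:02 PM + 6:30 = 1:32 AM on May 9.

1:32 AM on May 9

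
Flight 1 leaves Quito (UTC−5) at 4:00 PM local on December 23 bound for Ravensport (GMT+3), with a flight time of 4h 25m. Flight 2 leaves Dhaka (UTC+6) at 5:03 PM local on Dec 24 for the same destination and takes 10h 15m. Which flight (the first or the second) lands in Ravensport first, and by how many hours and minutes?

Flight 1 in UTC: 4:00 PM + 5:00 = 9:00 PM on Dec 23.
+4 hours and 25 minutes → arrive 1:25 AM UTC on Dec 24.
Flight 2 in UTC: 5:03 PM − 6:00 = 11:03 AM on Dec 24.
+10 hours and 15 minutes → arrive 9:18 PM UTC on Dec 24.
Flight 1 lands earlier by 19 hours 53 minutes.

the first, by 19 hours 53 minutes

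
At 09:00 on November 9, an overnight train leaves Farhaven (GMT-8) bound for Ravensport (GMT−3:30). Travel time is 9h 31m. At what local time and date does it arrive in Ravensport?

Convert departure to UTC: 09:00 + 8:00 = 17:00 UTC on Nov 9.
Add 9 hours and 31 minutes travel time → 02:31 UTC (Nov 10).
Ravensport is UTC−3:30, so local arrival = 02:31 − 3:30 = 23:01 on Nov 9.

23:01 on November 9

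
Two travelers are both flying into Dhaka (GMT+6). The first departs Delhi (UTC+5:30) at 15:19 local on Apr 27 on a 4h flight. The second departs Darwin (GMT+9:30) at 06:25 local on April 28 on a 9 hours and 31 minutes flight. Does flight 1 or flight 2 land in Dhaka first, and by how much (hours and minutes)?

Flight 1 in UTC: 15:19 − 5:30 = 09:49 on Apr 27.
+4 hours → arrive 13:49 UTC on Apr 27.
Flight 2 in UTC: 06:25 − 9:30 = 20:55 on Apr 27.
+9 hours and 31 minutes → arrive 06:26 UTC on Apr 28.
Flight 1 lands earlier by 16 hours 37 minutes.

the first, by 16 hours 37 minutes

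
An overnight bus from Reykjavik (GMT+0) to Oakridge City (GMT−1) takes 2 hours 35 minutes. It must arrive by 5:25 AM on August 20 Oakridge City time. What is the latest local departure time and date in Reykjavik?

Target arrival in UTC: 5:25 AM + 1:00 = 6:25 AM on Aug 20.
Subtract 2 hours 35 minutes → departure 3:50 AM UTC on Aug 20.
Reykjavik is UTC+0, so departure is 3:50 AM on Aug 20.

3:50 AM on Aug 20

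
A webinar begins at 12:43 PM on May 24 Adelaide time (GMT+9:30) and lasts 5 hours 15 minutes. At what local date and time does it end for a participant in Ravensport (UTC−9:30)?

10:58 PM on May 23

Convert start to UTC: 12:43 PM − 9:30 = 3:13 AM UTC on May 24.
Add 5 hours 15 minutes duration → 8:28 AM UTC.
Ravensport is UTC−9:30, so local end time = 8:28 AM − 9:30 = 10:58 PM on May 23.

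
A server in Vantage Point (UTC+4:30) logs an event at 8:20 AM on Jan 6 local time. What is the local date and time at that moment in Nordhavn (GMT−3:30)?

In UTC: 8:20 AM − 4:30 = 3:50 AM on Jan 6.
Nordhavn is UTC−3:30: 3:50 AM − 3:30 = 12:20 AM on Jan 6.

12:20 AM on January 6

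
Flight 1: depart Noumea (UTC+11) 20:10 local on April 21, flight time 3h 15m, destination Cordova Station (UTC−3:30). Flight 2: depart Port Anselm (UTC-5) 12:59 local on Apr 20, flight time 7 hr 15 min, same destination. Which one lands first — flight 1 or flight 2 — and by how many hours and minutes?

Flight 1 in UTC: 20:10 − 11:00 = 09:10 on Apr 21.
+3 hours and 15 minutes → arrive 12:25 UTC on Apr 21.
Flight 2 in UTC: 12:59 + 5:00 = 17:59 on Apr 20.
+7 hours 15 minutes → arrive 01:14 UTC on Apr 21.
Flight 2 lands earlier by 11 hours 11 minutes.

the second, by 11 hours 11 minutes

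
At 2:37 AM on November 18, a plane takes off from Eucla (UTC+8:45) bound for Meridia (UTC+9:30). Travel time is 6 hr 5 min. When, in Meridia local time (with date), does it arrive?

9:27 AM on November 18

Convert departure to UTC: 2:37 AM − 8:45 = 5:52 PM UTC on Nov 17.
Add 6 hours 5 minutes travel time → 11:57 PM UTC.
Meridia is UTC+9:30, so local arrival = 11:57 PM + 9:30 = 9:27 AM on Nov 18.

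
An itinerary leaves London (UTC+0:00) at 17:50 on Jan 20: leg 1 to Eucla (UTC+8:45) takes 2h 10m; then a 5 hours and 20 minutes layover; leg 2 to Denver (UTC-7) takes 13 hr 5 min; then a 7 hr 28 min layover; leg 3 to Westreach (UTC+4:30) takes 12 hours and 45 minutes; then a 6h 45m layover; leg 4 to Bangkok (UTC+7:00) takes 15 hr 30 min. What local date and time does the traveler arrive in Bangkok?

London is at UTC+0, so departure is already 17:50 UTC on Jan 20.
Add 2 hours and 10 minutes leg 1 → 20:00 UTC.
Add 5 hours and 20 minutes layover in Eucla → 01:20 UTC (Jan 21).
Add 13 hours 5 minutes leg 2 → 14:25 UTC.
Add 7 hours and 28 minutes layover in Denver → 21:53 UTC.
Add 12 hours 45 minutes leg 3 → 10:38 UTC (Jan 22).
Add 6 hours and 45 minutes layover in Westreach → 17:23 UTC.
Add 15 hours 30 minutes leg 4 → 08:53 UTC (Jan 23).
Bangkok is UTC+7:00, so local arrival = 08:53 + 7:00 = 15:53 on Jan 23.

15:53 on Jan 23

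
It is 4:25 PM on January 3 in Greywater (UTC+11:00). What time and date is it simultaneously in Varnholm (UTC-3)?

2:25 AM on January 3

Varnholm is 14:00 behind Greywater.
Shift by the zone difference: 4:25 PM − 14:00 = 2:25 AM on Jan 3 in Varnholm.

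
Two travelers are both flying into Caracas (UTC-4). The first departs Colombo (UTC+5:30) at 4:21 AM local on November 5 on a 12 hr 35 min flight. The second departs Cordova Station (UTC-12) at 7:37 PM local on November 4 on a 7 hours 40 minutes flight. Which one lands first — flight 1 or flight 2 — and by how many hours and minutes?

Flight 1 in UTC: 4:21 AM − 5:30 = 10:51 PM on Nov 4.
+12 hours and 35 minutes → arrive 11:26 AM UTC on Nov 5.
Flight 2 in UTC: 7:37 PM + 12:00 = 7:37 AM on Nov 5.
+7 hours and 40 minutes → arrive 3:17 PM UTC on Nov 5.
Flight 1 lands earlier by 3 hours 51 minutes.

the first, by 3 hours 51 minutes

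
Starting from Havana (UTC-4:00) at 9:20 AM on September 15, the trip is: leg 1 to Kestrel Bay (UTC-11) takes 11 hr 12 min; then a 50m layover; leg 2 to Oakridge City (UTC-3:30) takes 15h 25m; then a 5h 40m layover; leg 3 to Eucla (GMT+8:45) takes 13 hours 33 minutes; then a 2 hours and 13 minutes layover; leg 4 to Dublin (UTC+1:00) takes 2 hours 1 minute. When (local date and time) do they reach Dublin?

5:14 PM on September 17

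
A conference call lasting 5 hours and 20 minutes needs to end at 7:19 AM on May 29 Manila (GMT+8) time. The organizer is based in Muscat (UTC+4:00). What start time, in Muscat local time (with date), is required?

9:59 PM on May 28

Target end time in UTC: 7:19 AM − 8:00 = 11:19 PM on May 28.
Subtract 5 hours 20 minutes → start 5:59 PM UTC on May 28.
Muscat is UTC+4:00: 5:59 PM + 4:00 = 9:59 PM on May 28.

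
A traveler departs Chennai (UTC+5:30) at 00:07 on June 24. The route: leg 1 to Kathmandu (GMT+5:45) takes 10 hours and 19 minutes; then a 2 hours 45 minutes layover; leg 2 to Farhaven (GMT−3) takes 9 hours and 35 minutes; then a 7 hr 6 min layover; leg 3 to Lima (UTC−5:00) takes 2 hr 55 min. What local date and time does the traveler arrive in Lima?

22:17 on June 24

Convert departure to UTC: 00:07 − 5:30 = 18:37 UTC on Jun 23.
Add 10 hours and 19 minutes leg 1 → 04:56 UTC (Jun 24).
Add 2 hours 45 minutes layover in Kathmandu → 07:41 UTC.
Add 9 hours and 35 minutes leg 2 → 17:16 UTC.
Add 7 hours 6 minutes layover in Farhaven → 00:22 UTC (Jun 25).
Add 2 hours 55 minutes leg 3 → 03:17 UTC.
Lima is UTC−5:00, so local arrival = 03:17 − 5:00 = 22:17 on Jun 24.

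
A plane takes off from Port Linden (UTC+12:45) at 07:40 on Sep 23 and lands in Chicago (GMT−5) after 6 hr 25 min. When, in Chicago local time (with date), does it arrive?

Convert departure to UTC: 07:40 − 12:45 = 18:55 UTC on Sep 22.
Add 6 hours and 25 minutes travel time → 01:20 UTC (Sep 23).
Chicago is UTC−5:00, so local arrival = 01:20 − 5:00 = 20:20 on Sep 22.

20:20 on September 22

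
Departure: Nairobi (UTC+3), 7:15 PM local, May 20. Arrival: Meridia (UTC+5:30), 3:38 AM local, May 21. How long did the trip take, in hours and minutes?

5 hours 53 minutes

Departure in UTC: 7:15 PM − 3:00 = 4:15 PM on May 20.
Arrival in UTC: 3:38 AM − 5:30 = 10:08 PM on May 20.
Elapsed = 10:08 PM − 4:15 PM = 5 hours 53 minutes.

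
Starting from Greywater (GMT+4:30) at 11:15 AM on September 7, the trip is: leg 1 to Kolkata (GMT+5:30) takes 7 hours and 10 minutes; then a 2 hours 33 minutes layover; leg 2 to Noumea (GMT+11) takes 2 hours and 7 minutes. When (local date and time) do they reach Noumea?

Convert departure to UTC: 11:15 AM − 4:30 = 6:45 AM UTC on Sep 7.
Add 7 hours 10 minutes leg 1 → 1:55 PM UTC.
Add 2 hours and 33 minutes layover in Kolkata → 4:28 PM UTC.
Add 2 hours 7 minutes leg 2 → 6:35 PM UTC.
Noumea is UTC+11:00, so local arrival = 6:35 PM + 11:00 = 5:35 AM on Sep 8.

5:35 AM on September 8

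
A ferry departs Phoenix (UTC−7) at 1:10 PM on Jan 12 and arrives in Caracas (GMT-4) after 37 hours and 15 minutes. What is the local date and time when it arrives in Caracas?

Convert departure to UTC: 1:10 PM + 7:00 = 8:10 PM UTC on Jan 12.
Add 37 hours 15 minutes travel time → 9:25 AM UTC (Jan 14).
Caracas is UTC−4:00, so local arrival = 9:25 AM − 4:00 = 5:25 AM on Jan 14.

5:25 AM on January 14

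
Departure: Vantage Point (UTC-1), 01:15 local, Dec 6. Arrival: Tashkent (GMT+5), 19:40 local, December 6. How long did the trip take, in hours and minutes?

12 hours 25 minutes

Departure in UTC: 01:15 + 1:00 = 02:15 on Dec 6.
Arrival in UTC: 19:40 − 5:00 = 14:40 on Dec 6.
Elapsed = 14:40 − 02:15 = 12 hours 25 minutes.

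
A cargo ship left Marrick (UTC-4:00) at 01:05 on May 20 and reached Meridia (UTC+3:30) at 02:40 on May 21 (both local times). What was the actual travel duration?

Departure in UTC: 01:05 + 4:00 = 05:05 on May 20.
Arrival in UTC: 02:40 − 3:30 = 23:10 on May 20.
Elapsed = 23:10 − 05:05 = 18 hours 5 minutes.

18 hours 5 minutes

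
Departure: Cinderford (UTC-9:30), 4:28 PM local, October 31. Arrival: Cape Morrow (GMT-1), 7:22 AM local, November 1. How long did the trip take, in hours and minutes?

6 hours 24 minutes

Cape Morrow is 8:30 ahead of Cinderford.
Clock-face elapsed time (ignoring zones) is 14 hours 54 minutes.
Actual elapsed = 14 hours 54 minutes − 8:30 = 6 hours 24 minutes.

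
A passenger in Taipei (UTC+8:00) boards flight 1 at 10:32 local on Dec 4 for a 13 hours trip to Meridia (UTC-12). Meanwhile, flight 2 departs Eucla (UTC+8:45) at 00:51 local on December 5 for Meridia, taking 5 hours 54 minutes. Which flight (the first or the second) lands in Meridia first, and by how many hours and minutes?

Flight 1 in UTC: 10:32 − 8:00 = 02:32 on Dec 4.
+13 hours → arrive 15:32 UTC on Dec 4.
Flight 2 in UTC: 00:51 − 8:45 = 16:06 on Dec 4.
+5 hours and 54 minutes → arrive 22:00 UTC on Dec 4.
Flight 1 lands earlier by 6 hours 28 minutes.

the first, by 6 hours 28 minutes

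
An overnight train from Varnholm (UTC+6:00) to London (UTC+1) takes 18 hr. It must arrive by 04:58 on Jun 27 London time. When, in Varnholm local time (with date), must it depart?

15:58 on June 26

Target arrival in UTC: 04:58 − 1:00 = 03:58 on Jun 27.
Subtract 18 hours → departure 09:58 UTC on Jun 26.
Varnholm is UTC+6:00: 09:58 + 6:00 = 15:58 on Jun 26.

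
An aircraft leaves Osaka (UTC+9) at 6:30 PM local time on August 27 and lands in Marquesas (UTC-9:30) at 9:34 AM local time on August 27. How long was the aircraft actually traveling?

Departure in UTC: 6:30 PM − 9:00 = 9:30 AM on Aug 27.
Arrival in UTC: 9:34 AM + 9:30 = 7:04 PM on Aug 27.
Elapsed = 7:04 PM − 9:30 AM = 9 hours 34 minutes.

9 hours 34 minutes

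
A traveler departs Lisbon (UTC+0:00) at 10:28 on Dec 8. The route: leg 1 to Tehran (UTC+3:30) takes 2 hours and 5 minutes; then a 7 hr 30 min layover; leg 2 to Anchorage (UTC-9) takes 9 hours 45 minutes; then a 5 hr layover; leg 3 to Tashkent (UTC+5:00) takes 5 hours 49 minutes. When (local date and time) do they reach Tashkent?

21:37 on December 9

Lisbon is at UTC+0, so departure is already 10:28 UTC on Dec 8.
Add 2 hours and 5 minutes leg 1 → 12:33 UTC.
Add 7 hours and 30 minutes layover in Tehran → 20:03 UTC.
Add 9 hours and 45 minutes leg 2 → 05:48 UTC (Dec 9).
Add 5 hours layover in Anchorage → 10:48 UTC.
Add 5 hours and 49 minutes leg 3 → 16:37 UTC.
Tashkent is UTC+5:00, so local arrival = 16:37 + 5:00 = 21:37 on Dec 9.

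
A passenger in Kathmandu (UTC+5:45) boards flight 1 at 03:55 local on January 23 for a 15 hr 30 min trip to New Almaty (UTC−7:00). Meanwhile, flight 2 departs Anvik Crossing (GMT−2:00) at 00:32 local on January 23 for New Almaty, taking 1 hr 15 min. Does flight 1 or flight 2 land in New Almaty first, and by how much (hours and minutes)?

the second, by 9 hours 53 minutes

Flight 1 in UTC: 03:55 − 5:45 = 22:10 on Jan 22.
+15 hours and 30 minutes → arrive 13:40 UTC on Jan 23.
Flight 2 in UTC: 00:32 + 2:00 = 02:32 on Jan 23.
+1 hour and 15 minutes → arrive 03:47 UTC on Jan 23.
Flight 2 lands earlier by 9 hours 53 minutes.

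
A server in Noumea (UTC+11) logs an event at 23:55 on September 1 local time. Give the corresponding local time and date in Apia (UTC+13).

Apia is 2:00 ahead of Noumea.
Shift by the zone difference: 23:55 + 2:00 = 01:55 on Sep 2 in Apia.

01:55 on Sep 2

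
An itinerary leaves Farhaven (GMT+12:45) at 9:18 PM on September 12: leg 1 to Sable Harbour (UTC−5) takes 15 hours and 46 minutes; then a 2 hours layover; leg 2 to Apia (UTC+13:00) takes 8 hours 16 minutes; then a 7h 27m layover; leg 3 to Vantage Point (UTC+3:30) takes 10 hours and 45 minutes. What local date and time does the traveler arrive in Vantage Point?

8:17 AM on Sep 14

Convert departure to UTC: 9:18 PM − 12:45 = 8:33 AM UTC on Sep 12.
Add 15 hours and 46 minutes leg 1 → 12:19 AM UTC (Sep 13).
Add 2 hours layover in Sable Harbour → 2:19 AM UTC.
Add 8 hours and 16 minutes leg 2 → 10:35 AM UTC.
Add 7 hours and 27 minutes layover in Apia → 6:02 PM UTC.
Add 10 hours and 45 minutes leg 3 → 4:47 AM UTC (Sep 14).
Vantage Point is UTC+3:30, so local arrival = 4:47 AM + 3:30 = 8:17 AM on Sep 14.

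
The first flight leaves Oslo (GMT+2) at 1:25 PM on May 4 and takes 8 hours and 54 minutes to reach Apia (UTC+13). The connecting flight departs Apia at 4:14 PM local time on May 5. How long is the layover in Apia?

6 hours 55 minutes

Convert departure to UTC: 1:25 PM − 2:00 = 11:25 AM UTC on May 4.
Add 8 hours 54 minutes flight time → 8:19 PM UTC.
Apia is UTC+13:00, so local arrival = 8:19 PM + 13:00 = 9:19 AM on May 5.
Layover = 4:14 PM − 9:19 AM = 6 hours 55 minutes.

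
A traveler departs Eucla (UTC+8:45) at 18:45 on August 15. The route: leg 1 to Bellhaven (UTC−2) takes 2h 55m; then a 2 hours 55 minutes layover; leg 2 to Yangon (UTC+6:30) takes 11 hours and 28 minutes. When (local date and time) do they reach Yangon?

09:48 on August 16

Convert departure to UTC: 18:45 − 8:45 = 10:00 UTC on Aug 15.
Add 2 hours and 55 minutes leg 1 → 12:55 UTC.
Add 2 hours 55 minutes layover in Bellhaven → 15:50 UTC.
Add 11 hours and 28 minutes leg 2 → 03:18 UTC (Aug 16).
Yangon is UTC+6:30, so local arrival = 03:18 + 6:30 = 09:48 on Aug 16.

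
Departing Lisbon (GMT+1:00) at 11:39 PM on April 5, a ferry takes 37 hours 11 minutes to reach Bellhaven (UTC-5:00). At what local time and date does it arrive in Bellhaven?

Bellhaven is 6:00 behind Lisbon.
After 37 hours and 11 minutes it is 12:50 PM (Apr 7) in Lisbon.
Shift by the zone difference: 12:50 PM − 6:00 = 6:50 AM on Apr 7 in Bellhaven.

6:50 AM on April 7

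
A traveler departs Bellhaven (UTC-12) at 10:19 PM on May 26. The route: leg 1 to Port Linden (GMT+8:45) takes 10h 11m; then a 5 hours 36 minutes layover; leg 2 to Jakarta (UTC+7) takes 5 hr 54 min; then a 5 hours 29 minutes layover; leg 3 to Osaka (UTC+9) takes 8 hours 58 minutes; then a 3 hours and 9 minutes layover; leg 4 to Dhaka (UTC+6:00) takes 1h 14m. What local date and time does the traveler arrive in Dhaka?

8:50 AM on May 29

Convert departure to UTC: 10:19 PM + 12:00 = 10:19 AM UTC on May 27.
Add 10 hours 11 minutes leg 1 → 8:30 PM UTC.
Add 5 hours and 36 minutes layover in Port Linden → 2:06 AM UTC (May 28).
Add 5 hours 54 minutes leg 2 → 8:00 AM UTC.
Add 5 hours 29 minutes layover in Jakarta → 1:29 PM UTC.
Add 8 hours 58 minutes leg 3 → 10:27 PM UTC.
Add 3 hours and 9 minutes layover in Osaka → 1:36 AM UTC (May 29).
Add 1 hour 14 minutes leg 4 → 2:50 AM UTC.
Dhaka is UTC+6:00, so local arrival = 2:50 AM + 6:00 = 8:50 AM on May 29.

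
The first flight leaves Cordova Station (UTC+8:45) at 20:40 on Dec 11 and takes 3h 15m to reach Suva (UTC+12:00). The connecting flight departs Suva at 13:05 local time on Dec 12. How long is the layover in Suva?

Convert departure to UTC: 20:40 − 8:45 = 11:55 UTC on Dec 11.
Add 3 hours and 15 minutes flight time → 15:10 UTC.
Suva is UTC+12:00, so local arrival = 15:10 + 12:00 = 03:10 on Dec 12.
Layover = 13:05 − 03:10 = 9 hours 55 minutes.

9 hours 55 minutes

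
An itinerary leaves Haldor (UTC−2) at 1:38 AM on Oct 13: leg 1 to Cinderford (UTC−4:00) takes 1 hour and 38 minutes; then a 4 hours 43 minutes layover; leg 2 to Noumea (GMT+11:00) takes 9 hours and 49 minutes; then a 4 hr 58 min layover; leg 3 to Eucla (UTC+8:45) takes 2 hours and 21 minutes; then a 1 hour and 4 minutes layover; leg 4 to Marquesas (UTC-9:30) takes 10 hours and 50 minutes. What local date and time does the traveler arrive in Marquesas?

5:31 AM on Oct 14

Convert departure to UTC: 1:38 AM + 2:00 = 3:38 AM UTC on Oct 13.
Add 1 hour 38 minutes leg 1 → 5:16 AM UTC.
Add 4 hours 43 minutes layover in Cinderford → 9:59 AM UTC.
Add 9 hours and 49 minutes leg 2 → 7:48 PM UTC.
Add 4 hours 58 minutes layover in Noumea → 12:46 AM UTC (Oct 14).
Add 2 hours 21 minutes leg 3 → 3:07 AM UTC.
Add 1 hour 4 minutes layover in Eucla → 4:11 AM UTC.
Add 10 hours and 50 minutes leg 4 → 3:01 PM UTC.
Marquesas is UTC−9:30, so local arrival = 3:01 PM − 9:30 = 5:31 AM on Oct 14.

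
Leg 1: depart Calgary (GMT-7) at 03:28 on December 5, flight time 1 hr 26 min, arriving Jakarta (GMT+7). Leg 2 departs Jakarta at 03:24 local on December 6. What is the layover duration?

Convert departure to UTC: 03:28 + 7:00 = 10:28 UTC on Dec 5.
Add 1 hour and 26 minutes flight time → 11:54 UTC.
Jakarta is UTC+7:00, so local arrival = 11:54 + 7:00 = 18:54 on Dec 5.
Layover = 03:24 − 18:54 (+1 day) = 8 hours 30 minutes.

8 hours 30 minutes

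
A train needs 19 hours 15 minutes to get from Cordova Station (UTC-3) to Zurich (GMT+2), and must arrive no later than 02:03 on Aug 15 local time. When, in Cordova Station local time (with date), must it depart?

01:48 on August 14

Target arrival in UTC: 02:03 − 2:00 = 00:03 on Aug 15.
Subtract 19 hours 15 minutes → departure 04:48 UTC on Aug 14.
Cordova Station is UTC−3:00: 04:48 − 3:00 = 01:48 on Aug 14.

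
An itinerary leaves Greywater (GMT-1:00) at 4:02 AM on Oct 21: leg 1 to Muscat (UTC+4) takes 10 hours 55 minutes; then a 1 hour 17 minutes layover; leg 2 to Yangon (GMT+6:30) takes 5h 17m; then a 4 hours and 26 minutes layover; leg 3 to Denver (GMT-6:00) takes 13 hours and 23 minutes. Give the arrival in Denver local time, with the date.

Convert departure to UTC: 4:02 AM + 1:00 = 5:02 AM UTC on Oct 21.
Add 10 hours 55 minutes leg 1 → 3:57 PM UTC.
Add 1 hour and 17 minutes layover in Muscat → 5:14 PM UTC.
Add 5 hours 17 minutes leg 2 → 10:31 PM UTC.
Add 4 hours 26 minutes layover in Yangon → 2:57 AM UTC (Oct 22).
Add 13 hours and 23 minutes leg 3 → 4:20 PM UTC.
Denver is UTC−6:00, so local arrival = 4:20 PM − 6:00 = 10:20 AM on Oct 22.

10:20 AM on October 22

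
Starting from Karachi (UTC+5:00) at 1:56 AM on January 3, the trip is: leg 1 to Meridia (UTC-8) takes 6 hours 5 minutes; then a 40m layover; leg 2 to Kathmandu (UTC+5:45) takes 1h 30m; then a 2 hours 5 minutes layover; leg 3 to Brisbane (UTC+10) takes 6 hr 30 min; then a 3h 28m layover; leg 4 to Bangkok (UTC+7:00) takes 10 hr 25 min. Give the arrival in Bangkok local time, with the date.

Convert departure to UTC: 1:56 AM − 5:00 = 8:56 PM UTC on Jan 2.
Add 6 hours 5 minutes leg 1 → 3:01 AM UTC (Jan 3).
Add 40 minutes layover in Meridia → 3:41 AM UTC.
Add 1 hour 30 minutes leg 2 → 5:11 AM UTC.
Add 2 hours 5 minutes layover in Kathmandu → 7:16 AM UTC.
Add 6 hours 30 minutes leg 3 → 1:46 PM UTC.
Add 3 hours 28 minutes layover in Brisbane → 5:14 PM UTC.
Add 10 hours and 25 minutes leg 4 → 3:39 AM UTC (Jan 4).
Bangkok is UTC+7:00, so local arrival = 3:39 AM + 7:00 = 10:39 AM on Jan 4.

10:39 AM on January 4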